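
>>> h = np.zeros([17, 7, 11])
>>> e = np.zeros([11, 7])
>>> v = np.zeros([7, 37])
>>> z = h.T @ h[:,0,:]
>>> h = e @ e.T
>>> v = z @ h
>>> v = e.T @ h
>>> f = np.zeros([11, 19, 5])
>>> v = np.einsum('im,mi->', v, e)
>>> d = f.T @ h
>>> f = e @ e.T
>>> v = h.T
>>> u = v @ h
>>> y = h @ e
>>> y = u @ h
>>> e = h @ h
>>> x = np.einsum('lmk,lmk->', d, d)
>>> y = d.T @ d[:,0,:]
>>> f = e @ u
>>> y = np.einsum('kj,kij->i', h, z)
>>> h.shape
(11, 11)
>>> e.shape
(11, 11)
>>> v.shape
(11, 11)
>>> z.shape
(11, 7, 11)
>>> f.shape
(11, 11)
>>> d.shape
(5, 19, 11)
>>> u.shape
(11, 11)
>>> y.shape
(7,)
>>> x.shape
()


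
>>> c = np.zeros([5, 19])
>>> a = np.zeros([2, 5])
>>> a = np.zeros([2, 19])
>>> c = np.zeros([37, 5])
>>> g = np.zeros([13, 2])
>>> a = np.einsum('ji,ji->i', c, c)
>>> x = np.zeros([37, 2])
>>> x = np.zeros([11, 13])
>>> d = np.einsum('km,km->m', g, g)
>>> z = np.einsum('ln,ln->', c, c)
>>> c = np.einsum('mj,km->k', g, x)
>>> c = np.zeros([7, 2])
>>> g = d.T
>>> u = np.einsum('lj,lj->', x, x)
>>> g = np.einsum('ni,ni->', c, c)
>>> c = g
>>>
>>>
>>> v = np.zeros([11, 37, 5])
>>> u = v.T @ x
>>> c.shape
()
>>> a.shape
(5,)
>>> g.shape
()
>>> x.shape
(11, 13)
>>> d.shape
(2,)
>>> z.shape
()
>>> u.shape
(5, 37, 13)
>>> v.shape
(11, 37, 5)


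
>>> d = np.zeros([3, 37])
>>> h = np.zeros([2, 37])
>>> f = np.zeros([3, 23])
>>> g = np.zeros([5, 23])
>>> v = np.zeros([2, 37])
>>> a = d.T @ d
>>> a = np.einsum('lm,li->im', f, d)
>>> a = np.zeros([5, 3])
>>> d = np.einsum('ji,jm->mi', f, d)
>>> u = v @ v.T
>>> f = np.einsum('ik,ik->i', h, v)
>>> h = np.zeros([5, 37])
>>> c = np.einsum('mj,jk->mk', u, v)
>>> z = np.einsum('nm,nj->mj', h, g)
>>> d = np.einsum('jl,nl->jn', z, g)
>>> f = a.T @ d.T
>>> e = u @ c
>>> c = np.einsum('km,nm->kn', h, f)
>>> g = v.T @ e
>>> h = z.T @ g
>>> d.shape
(37, 5)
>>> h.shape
(23, 37)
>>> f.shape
(3, 37)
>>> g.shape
(37, 37)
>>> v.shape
(2, 37)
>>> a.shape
(5, 3)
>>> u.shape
(2, 2)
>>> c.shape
(5, 3)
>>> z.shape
(37, 23)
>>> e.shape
(2, 37)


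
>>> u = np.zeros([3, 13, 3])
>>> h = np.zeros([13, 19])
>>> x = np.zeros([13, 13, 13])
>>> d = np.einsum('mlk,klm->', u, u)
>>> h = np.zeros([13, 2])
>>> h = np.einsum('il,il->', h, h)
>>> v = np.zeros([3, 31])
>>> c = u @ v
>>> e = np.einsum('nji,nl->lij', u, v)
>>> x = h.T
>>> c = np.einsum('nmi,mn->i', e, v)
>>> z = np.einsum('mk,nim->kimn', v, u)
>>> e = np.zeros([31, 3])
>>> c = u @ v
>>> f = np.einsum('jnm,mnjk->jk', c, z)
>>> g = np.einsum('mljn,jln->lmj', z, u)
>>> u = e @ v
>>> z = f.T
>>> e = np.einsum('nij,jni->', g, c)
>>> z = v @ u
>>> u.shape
(31, 31)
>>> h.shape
()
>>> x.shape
()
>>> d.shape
()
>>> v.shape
(3, 31)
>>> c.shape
(3, 13, 31)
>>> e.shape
()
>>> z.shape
(3, 31)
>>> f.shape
(3, 3)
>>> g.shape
(13, 31, 3)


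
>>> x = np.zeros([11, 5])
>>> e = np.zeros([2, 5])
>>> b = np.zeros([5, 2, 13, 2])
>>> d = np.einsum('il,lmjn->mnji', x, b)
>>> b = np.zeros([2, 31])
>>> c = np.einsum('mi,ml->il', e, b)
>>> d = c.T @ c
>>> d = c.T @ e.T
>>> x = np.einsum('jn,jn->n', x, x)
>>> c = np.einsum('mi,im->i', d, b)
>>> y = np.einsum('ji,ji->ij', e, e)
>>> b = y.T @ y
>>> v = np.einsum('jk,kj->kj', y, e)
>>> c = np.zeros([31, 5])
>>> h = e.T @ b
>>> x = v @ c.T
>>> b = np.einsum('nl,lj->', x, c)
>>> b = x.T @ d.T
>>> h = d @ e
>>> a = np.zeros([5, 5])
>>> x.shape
(2, 31)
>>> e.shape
(2, 5)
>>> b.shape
(31, 31)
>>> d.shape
(31, 2)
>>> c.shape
(31, 5)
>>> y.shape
(5, 2)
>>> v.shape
(2, 5)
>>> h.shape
(31, 5)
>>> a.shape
(5, 5)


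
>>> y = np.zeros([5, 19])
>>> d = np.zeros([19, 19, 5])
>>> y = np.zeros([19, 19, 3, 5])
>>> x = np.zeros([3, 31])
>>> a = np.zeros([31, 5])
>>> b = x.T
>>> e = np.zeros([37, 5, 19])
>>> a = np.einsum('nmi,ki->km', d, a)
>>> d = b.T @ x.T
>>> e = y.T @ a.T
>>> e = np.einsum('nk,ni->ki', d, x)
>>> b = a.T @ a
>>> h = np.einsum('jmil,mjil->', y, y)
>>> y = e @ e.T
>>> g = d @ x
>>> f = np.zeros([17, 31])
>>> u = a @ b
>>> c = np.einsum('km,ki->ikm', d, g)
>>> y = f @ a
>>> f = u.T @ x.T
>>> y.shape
(17, 19)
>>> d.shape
(3, 3)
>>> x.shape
(3, 31)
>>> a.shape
(31, 19)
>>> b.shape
(19, 19)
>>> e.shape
(3, 31)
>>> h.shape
()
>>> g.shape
(3, 31)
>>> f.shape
(19, 3)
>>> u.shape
(31, 19)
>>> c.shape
(31, 3, 3)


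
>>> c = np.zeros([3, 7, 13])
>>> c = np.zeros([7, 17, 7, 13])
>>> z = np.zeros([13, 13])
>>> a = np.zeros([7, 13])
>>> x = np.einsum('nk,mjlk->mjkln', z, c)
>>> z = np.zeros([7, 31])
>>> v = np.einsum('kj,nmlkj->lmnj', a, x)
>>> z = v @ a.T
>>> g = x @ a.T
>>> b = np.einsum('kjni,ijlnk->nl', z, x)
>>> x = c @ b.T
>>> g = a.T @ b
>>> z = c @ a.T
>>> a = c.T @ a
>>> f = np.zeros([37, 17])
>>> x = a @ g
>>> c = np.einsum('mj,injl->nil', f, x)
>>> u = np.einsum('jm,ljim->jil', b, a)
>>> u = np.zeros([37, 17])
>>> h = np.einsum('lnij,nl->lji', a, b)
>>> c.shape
(7, 13, 13)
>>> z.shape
(7, 17, 7, 7)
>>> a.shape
(13, 7, 17, 13)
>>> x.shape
(13, 7, 17, 13)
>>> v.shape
(13, 17, 7, 13)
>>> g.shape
(13, 13)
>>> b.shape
(7, 13)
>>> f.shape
(37, 17)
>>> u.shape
(37, 17)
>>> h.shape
(13, 13, 17)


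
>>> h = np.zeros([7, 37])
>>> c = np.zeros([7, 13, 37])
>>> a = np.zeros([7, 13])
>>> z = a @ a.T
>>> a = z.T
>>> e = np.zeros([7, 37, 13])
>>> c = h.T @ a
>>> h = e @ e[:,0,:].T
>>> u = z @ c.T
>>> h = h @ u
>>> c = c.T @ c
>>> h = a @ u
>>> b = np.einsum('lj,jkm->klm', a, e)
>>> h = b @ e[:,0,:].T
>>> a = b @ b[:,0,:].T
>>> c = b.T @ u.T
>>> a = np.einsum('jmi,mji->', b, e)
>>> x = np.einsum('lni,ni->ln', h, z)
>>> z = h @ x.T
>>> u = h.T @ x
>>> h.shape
(37, 7, 7)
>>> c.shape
(13, 7, 7)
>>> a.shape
()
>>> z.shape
(37, 7, 37)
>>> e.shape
(7, 37, 13)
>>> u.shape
(7, 7, 7)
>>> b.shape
(37, 7, 13)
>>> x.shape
(37, 7)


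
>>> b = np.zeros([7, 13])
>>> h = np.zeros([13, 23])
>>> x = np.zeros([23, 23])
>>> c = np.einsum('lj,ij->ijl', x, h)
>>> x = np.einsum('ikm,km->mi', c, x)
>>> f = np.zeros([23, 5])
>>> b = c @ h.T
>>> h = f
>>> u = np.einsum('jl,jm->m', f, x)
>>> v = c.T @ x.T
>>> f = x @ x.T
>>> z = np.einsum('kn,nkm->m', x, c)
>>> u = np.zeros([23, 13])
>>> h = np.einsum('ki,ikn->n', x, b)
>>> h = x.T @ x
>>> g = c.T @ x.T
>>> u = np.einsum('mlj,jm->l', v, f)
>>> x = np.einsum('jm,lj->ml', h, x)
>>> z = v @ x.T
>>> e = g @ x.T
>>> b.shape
(13, 23, 13)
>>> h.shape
(13, 13)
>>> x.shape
(13, 23)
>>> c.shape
(13, 23, 23)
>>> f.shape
(23, 23)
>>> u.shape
(23,)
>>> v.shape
(23, 23, 23)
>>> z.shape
(23, 23, 13)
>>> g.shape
(23, 23, 23)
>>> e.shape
(23, 23, 13)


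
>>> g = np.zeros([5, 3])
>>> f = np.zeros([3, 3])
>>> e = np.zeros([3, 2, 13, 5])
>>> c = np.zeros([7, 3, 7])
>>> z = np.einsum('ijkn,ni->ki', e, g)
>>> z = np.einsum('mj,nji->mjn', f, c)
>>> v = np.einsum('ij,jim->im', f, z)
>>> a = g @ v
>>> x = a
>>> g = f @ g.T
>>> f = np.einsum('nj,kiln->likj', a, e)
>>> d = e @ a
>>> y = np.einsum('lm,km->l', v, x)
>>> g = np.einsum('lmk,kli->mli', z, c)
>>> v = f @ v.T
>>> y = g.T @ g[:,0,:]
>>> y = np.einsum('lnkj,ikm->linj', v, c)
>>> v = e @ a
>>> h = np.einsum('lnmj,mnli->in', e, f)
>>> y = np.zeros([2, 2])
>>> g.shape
(3, 3, 7)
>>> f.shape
(13, 2, 3, 7)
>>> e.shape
(3, 2, 13, 5)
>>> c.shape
(7, 3, 7)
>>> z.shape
(3, 3, 7)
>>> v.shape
(3, 2, 13, 7)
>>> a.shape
(5, 7)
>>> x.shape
(5, 7)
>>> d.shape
(3, 2, 13, 7)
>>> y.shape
(2, 2)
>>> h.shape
(7, 2)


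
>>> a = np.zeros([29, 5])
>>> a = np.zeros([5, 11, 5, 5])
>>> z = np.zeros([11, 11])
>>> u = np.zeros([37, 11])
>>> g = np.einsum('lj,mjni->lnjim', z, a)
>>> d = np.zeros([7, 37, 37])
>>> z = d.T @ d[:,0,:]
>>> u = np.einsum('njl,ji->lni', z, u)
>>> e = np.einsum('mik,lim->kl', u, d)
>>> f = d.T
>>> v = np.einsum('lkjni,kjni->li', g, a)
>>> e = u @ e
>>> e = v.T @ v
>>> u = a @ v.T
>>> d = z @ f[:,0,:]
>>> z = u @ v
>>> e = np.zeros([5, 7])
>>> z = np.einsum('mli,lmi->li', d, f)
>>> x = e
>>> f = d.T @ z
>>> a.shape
(5, 11, 5, 5)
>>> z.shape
(37, 7)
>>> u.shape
(5, 11, 5, 11)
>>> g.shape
(11, 5, 11, 5, 5)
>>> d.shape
(37, 37, 7)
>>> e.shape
(5, 7)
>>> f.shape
(7, 37, 7)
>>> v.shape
(11, 5)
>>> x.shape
(5, 7)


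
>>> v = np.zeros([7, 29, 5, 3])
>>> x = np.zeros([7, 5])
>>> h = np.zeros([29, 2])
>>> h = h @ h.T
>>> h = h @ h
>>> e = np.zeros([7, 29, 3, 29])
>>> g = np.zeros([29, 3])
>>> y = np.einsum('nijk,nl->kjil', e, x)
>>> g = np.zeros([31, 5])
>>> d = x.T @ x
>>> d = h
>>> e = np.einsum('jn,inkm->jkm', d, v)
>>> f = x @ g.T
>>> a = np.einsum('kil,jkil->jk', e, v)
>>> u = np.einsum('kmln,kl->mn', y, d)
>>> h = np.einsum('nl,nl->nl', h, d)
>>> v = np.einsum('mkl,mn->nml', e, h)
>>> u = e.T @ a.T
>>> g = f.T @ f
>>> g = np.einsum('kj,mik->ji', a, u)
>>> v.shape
(29, 29, 3)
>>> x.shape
(7, 5)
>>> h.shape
(29, 29)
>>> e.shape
(29, 5, 3)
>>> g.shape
(29, 5)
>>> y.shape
(29, 3, 29, 5)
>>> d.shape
(29, 29)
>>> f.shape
(7, 31)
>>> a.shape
(7, 29)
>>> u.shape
(3, 5, 7)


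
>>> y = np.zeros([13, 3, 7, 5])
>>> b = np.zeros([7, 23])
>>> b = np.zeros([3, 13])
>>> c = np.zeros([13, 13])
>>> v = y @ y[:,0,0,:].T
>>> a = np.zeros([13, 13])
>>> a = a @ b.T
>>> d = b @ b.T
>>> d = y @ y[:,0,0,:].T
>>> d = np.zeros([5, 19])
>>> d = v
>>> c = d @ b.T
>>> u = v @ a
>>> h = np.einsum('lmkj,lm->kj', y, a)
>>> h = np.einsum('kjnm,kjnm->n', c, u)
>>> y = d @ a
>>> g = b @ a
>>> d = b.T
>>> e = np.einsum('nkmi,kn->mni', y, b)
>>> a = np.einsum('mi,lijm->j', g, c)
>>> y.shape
(13, 3, 7, 3)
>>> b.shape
(3, 13)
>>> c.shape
(13, 3, 7, 3)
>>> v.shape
(13, 3, 7, 13)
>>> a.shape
(7,)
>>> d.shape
(13, 3)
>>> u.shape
(13, 3, 7, 3)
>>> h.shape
(7,)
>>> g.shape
(3, 3)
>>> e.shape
(7, 13, 3)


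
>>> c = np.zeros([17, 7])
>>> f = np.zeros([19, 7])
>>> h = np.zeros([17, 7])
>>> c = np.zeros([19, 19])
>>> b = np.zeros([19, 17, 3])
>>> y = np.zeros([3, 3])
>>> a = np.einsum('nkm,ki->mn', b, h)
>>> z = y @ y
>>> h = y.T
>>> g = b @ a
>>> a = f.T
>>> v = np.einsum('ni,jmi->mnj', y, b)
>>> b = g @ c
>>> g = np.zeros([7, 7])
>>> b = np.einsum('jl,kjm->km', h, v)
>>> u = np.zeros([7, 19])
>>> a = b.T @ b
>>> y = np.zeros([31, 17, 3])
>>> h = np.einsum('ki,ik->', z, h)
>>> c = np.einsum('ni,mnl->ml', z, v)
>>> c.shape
(17, 19)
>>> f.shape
(19, 7)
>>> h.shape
()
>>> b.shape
(17, 19)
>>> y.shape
(31, 17, 3)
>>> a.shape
(19, 19)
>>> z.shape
(3, 3)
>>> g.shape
(7, 7)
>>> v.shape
(17, 3, 19)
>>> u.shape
(7, 19)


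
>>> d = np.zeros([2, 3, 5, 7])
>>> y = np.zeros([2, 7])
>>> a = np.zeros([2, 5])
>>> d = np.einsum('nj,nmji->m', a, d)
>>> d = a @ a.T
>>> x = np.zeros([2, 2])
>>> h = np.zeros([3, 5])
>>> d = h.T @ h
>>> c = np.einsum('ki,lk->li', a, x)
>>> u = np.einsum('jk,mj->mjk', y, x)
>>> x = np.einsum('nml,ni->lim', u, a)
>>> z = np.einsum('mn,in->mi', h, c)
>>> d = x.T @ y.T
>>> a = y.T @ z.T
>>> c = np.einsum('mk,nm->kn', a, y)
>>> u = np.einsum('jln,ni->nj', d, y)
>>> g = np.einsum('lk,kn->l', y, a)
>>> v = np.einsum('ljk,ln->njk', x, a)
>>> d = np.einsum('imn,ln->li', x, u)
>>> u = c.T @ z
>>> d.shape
(2, 7)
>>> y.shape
(2, 7)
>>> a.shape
(7, 3)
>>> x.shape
(7, 5, 2)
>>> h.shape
(3, 5)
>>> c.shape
(3, 2)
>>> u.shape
(2, 2)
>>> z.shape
(3, 2)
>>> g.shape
(2,)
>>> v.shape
(3, 5, 2)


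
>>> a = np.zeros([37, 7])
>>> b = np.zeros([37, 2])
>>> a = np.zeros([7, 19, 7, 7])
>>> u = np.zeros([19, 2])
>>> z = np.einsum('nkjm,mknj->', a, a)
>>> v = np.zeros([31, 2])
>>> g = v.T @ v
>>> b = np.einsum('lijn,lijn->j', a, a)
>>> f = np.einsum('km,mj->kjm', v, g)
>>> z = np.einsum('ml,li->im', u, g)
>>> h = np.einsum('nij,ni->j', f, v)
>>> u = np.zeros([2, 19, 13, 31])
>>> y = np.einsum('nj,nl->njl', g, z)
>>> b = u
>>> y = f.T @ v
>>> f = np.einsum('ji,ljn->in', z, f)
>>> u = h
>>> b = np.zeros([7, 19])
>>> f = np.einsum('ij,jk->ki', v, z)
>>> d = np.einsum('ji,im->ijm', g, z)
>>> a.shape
(7, 19, 7, 7)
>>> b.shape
(7, 19)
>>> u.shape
(2,)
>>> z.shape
(2, 19)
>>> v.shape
(31, 2)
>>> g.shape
(2, 2)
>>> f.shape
(19, 31)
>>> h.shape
(2,)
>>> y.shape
(2, 2, 2)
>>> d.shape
(2, 2, 19)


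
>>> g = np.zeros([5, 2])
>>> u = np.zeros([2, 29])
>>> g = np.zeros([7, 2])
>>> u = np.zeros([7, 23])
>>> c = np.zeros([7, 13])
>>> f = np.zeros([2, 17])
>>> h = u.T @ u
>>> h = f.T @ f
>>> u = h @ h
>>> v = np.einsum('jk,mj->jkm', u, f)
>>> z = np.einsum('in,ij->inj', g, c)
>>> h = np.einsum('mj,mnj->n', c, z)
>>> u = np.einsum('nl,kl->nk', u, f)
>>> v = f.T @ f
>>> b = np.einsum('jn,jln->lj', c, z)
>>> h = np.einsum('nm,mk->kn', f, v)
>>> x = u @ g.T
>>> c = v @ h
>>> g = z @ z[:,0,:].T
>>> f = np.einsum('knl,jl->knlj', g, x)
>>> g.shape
(7, 2, 7)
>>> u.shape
(17, 2)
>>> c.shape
(17, 2)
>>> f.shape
(7, 2, 7, 17)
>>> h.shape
(17, 2)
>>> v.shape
(17, 17)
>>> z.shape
(7, 2, 13)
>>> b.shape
(2, 7)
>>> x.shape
(17, 7)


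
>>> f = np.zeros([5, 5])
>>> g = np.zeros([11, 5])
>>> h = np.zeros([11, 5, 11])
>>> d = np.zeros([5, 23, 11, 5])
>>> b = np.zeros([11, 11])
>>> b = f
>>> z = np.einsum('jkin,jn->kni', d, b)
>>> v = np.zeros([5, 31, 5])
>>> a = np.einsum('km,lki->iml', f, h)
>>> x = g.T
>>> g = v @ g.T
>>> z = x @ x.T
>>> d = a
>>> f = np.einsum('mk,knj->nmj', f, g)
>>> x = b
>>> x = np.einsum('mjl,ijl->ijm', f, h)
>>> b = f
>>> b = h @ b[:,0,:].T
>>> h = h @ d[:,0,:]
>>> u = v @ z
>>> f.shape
(31, 5, 11)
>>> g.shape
(5, 31, 11)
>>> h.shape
(11, 5, 11)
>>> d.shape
(11, 5, 11)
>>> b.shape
(11, 5, 31)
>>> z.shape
(5, 5)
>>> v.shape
(5, 31, 5)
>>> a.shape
(11, 5, 11)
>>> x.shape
(11, 5, 31)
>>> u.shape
(5, 31, 5)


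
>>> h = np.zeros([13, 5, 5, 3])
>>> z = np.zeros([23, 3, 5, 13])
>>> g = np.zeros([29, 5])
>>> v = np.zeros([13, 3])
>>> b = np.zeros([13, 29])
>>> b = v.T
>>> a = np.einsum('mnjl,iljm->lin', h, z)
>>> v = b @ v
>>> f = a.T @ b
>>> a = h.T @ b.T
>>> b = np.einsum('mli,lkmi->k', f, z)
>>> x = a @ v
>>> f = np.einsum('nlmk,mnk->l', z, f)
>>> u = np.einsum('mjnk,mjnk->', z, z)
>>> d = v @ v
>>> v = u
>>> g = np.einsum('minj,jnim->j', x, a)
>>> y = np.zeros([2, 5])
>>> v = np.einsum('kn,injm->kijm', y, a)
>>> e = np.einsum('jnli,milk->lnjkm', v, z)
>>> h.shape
(13, 5, 5, 3)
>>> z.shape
(23, 3, 5, 13)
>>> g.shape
(3,)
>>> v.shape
(2, 3, 5, 3)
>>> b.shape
(3,)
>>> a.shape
(3, 5, 5, 3)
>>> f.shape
(3,)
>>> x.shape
(3, 5, 5, 3)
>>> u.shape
()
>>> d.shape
(3, 3)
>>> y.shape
(2, 5)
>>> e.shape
(5, 3, 2, 13, 23)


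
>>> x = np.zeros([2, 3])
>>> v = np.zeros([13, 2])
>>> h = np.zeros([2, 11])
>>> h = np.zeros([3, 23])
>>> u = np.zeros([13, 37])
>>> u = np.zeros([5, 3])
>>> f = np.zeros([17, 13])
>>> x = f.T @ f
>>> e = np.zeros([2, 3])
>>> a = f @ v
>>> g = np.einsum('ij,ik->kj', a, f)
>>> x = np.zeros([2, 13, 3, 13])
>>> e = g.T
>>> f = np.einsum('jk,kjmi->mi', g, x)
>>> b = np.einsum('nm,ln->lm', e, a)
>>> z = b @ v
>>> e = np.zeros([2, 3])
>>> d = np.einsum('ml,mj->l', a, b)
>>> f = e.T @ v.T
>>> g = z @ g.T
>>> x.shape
(2, 13, 3, 13)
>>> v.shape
(13, 2)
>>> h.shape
(3, 23)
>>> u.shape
(5, 3)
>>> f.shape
(3, 13)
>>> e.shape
(2, 3)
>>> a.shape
(17, 2)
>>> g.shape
(17, 13)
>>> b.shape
(17, 13)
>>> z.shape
(17, 2)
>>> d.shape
(2,)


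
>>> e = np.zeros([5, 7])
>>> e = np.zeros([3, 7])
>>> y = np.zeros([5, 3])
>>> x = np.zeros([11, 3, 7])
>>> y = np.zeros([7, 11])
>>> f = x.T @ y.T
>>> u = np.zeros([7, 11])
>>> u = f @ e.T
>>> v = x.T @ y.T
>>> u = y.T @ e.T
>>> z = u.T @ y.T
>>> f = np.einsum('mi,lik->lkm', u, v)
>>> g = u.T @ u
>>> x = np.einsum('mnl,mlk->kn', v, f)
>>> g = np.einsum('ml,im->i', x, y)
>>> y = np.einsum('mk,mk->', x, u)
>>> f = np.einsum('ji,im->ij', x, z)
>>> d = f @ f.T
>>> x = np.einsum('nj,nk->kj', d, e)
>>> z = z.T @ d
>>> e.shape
(3, 7)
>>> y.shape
()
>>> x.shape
(7, 3)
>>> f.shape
(3, 11)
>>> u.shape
(11, 3)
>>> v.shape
(7, 3, 7)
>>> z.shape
(7, 3)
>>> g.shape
(7,)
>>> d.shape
(3, 3)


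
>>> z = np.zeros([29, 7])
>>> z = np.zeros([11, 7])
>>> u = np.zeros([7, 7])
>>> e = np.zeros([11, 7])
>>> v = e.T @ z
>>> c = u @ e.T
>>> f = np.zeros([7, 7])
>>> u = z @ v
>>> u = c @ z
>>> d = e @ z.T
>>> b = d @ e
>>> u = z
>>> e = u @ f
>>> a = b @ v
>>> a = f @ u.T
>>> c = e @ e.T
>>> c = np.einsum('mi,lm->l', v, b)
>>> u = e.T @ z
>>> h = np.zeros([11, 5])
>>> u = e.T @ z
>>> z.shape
(11, 7)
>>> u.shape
(7, 7)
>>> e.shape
(11, 7)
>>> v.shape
(7, 7)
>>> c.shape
(11,)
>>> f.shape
(7, 7)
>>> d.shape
(11, 11)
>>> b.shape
(11, 7)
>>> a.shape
(7, 11)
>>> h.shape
(11, 5)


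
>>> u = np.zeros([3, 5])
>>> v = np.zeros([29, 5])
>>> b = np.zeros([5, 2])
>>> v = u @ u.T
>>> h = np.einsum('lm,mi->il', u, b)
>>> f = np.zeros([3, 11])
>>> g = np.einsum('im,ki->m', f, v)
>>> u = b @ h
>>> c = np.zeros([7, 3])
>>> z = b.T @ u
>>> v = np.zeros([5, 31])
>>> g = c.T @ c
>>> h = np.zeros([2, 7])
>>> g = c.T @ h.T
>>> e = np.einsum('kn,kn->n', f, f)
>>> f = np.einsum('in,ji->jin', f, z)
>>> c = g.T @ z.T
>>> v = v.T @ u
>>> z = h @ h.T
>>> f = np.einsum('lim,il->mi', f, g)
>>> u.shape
(5, 3)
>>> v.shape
(31, 3)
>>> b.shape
(5, 2)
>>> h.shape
(2, 7)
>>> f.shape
(11, 3)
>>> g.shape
(3, 2)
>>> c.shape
(2, 2)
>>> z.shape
(2, 2)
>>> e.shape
(11,)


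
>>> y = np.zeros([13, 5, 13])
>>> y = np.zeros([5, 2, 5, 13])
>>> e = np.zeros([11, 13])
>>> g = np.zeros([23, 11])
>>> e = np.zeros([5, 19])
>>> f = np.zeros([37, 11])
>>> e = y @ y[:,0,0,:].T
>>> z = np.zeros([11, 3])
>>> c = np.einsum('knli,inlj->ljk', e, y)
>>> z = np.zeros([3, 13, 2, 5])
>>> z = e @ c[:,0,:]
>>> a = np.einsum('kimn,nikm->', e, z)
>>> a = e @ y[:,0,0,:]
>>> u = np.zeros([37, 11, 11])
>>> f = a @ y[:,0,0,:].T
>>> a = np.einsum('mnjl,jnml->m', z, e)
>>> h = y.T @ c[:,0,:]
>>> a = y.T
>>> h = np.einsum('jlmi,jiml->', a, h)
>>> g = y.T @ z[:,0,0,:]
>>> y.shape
(5, 2, 5, 13)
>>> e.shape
(5, 2, 5, 5)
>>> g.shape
(13, 5, 2, 5)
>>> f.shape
(5, 2, 5, 5)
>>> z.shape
(5, 2, 5, 5)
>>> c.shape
(5, 13, 5)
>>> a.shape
(13, 5, 2, 5)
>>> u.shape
(37, 11, 11)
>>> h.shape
()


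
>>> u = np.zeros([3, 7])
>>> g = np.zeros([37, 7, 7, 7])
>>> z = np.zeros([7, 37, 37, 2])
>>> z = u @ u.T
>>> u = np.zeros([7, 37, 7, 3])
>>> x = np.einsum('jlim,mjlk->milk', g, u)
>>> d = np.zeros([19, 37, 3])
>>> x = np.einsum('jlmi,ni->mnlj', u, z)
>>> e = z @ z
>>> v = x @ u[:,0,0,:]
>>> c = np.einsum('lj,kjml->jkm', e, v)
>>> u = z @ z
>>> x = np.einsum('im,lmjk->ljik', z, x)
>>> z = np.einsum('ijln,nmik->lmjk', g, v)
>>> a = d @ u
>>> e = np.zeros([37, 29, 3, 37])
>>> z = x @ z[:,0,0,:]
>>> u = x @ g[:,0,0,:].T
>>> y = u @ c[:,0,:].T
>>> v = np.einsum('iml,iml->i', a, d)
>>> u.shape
(7, 37, 3, 37)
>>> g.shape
(37, 7, 7, 7)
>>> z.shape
(7, 37, 3, 3)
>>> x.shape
(7, 37, 3, 7)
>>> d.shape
(19, 37, 3)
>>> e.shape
(37, 29, 3, 37)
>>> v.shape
(19,)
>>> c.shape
(3, 7, 37)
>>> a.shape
(19, 37, 3)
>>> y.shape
(7, 37, 3, 3)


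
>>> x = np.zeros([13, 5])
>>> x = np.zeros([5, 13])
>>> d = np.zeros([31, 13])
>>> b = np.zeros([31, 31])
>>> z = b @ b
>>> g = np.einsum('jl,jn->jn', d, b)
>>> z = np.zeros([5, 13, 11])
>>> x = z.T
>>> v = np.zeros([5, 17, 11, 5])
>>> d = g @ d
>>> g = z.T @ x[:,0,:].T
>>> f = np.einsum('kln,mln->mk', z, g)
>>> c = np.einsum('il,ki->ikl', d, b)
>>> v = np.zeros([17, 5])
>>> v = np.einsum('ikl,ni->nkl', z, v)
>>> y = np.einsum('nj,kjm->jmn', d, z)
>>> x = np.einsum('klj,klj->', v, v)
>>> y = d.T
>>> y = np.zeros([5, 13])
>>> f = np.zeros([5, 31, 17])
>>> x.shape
()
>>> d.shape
(31, 13)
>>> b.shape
(31, 31)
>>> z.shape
(5, 13, 11)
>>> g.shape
(11, 13, 11)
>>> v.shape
(17, 13, 11)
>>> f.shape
(5, 31, 17)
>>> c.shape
(31, 31, 13)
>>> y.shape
(5, 13)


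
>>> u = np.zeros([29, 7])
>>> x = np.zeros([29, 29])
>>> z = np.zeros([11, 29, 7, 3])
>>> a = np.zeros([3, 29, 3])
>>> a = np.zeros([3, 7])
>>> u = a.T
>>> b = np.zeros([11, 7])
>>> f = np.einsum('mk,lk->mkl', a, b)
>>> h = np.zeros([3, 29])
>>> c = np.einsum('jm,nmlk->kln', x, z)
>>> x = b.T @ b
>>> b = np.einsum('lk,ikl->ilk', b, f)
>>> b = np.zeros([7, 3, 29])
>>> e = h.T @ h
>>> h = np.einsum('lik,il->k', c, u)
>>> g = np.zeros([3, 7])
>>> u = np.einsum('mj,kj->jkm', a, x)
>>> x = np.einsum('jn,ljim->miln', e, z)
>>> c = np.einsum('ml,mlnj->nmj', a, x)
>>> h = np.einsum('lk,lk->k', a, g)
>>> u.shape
(7, 7, 3)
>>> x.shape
(3, 7, 11, 29)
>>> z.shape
(11, 29, 7, 3)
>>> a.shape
(3, 7)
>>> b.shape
(7, 3, 29)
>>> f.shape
(3, 7, 11)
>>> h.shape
(7,)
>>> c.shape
(11, 3, 29)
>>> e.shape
(29, 29)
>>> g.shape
(3, 7)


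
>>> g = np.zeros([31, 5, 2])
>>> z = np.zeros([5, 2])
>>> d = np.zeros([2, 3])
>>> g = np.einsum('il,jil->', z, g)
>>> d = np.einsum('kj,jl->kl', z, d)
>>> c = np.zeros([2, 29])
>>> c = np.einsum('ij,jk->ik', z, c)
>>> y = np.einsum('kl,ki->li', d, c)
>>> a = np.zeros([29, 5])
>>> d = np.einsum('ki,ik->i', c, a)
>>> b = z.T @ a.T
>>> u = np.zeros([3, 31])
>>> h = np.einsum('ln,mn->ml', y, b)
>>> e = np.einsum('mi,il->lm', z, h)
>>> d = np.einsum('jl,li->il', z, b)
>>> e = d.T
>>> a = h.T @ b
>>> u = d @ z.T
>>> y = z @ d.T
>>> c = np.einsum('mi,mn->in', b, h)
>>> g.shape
()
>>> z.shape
(5, 2)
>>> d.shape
(29, 2)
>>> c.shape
(29, 3)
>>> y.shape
(5, 29)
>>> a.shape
(3, 29)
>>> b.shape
(2, 29)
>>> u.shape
(29, 5)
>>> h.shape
(2, 3)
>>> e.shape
(2, 29)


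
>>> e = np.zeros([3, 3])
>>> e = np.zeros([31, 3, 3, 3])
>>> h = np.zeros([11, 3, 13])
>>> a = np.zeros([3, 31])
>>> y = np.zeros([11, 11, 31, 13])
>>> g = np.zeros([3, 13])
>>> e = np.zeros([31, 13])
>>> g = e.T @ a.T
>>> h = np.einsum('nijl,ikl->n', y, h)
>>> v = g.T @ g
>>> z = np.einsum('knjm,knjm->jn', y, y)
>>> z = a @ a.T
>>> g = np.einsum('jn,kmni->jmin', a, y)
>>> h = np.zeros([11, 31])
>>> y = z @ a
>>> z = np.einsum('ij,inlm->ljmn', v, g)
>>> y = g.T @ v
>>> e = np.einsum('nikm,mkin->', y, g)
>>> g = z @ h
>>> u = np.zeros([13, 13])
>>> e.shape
()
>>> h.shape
(11, 31)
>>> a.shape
(3, 31)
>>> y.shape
(31, 13, 11, 3)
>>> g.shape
(13, 3, 31, 31)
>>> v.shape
(3, 3)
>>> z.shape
(13, 3, 31, 11)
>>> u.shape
(13, 13)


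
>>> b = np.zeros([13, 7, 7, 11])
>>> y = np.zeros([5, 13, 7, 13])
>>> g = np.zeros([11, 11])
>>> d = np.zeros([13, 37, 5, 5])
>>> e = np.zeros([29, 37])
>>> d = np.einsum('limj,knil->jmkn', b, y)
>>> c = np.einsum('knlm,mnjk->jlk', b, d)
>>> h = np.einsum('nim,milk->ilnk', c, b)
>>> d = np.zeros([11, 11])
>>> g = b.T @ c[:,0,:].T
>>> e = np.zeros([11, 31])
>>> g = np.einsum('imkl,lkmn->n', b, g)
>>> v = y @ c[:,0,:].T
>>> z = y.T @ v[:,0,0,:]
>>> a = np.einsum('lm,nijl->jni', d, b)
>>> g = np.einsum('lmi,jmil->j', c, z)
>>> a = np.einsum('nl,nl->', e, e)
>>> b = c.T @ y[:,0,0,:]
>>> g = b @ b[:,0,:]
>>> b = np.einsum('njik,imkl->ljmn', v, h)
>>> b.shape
(11, 13, 7, 5)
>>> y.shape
(5, 13, 7, 13)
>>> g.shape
(13, 7, 13)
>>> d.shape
(11, 11)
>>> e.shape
(11, 31)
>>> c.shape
(5, 7, 13)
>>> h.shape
(7, 7, 5, 11)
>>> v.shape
(5, 13, 7, 5)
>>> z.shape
(13, 7, 13, 5)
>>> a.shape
()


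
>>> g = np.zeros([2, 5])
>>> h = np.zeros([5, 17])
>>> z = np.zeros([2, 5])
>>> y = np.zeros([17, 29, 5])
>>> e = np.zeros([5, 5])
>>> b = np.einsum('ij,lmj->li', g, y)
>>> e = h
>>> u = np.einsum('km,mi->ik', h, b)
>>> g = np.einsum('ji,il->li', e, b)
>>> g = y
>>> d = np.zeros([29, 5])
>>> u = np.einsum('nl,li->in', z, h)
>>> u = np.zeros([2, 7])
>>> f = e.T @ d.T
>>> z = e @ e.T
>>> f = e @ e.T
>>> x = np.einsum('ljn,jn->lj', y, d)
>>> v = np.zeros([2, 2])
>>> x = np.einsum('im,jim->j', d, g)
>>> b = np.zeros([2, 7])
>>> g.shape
(17, 29, 5)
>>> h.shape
(5, 17)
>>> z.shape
(5, 5)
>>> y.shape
(17, 29, 5)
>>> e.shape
(5, 17)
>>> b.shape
(2, 7)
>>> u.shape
(2, 7)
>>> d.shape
(29, 5)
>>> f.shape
(5, 5)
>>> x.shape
(17,)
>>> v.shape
(2, 2)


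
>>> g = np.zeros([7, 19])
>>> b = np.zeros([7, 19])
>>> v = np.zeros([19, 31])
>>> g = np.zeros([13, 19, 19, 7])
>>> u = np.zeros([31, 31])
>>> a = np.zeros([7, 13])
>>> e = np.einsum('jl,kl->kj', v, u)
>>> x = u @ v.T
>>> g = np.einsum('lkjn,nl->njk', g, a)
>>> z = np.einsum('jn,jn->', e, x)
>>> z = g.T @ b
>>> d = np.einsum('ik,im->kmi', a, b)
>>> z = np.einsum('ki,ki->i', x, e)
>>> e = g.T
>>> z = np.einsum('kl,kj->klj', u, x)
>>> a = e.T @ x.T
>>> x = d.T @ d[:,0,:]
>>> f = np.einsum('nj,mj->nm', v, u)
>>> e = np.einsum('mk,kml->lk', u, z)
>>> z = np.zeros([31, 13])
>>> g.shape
(7, 19, 19)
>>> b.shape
(7, 19)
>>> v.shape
(19, 31)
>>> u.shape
(31, 31)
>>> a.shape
(7, 19, 31)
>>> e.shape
(19, 31)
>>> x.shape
(7, 19, 7)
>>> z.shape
(31, 13)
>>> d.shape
(13, 19, 7)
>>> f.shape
(19, 31)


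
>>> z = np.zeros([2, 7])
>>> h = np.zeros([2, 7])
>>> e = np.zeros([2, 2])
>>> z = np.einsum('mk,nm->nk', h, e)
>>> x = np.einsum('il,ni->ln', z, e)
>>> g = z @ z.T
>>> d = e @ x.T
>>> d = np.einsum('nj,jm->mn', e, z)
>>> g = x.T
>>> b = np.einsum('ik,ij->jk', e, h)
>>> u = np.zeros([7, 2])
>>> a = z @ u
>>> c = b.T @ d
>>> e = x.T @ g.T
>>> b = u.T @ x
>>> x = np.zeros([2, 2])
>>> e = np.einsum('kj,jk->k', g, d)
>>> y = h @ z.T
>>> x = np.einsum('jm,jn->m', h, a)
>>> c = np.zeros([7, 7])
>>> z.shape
(2, 7)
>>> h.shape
(2, 7)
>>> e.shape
(2,)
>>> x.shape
(7,)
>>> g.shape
(2, 7)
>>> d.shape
(7, 2)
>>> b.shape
(2, 2)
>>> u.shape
(7, 2)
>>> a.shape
(2, 2)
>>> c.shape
(7, 7)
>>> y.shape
(2, 2)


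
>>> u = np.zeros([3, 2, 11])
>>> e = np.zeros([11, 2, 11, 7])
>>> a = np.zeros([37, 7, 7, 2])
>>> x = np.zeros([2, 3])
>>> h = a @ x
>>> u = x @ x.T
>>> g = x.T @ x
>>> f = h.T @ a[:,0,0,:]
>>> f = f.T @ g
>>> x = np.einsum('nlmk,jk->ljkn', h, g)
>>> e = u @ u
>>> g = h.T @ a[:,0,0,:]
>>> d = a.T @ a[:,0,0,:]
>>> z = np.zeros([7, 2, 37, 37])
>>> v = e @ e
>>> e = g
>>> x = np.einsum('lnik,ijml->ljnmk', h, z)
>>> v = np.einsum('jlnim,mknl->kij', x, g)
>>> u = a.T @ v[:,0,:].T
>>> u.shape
(2, 7, 7, 7)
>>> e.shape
(3, 7, 7, 2)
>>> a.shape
(37, 7, 7, 2)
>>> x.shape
(37, 2, 7, 37, 3)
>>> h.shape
(37, 7, 7, 3)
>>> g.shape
(3, 7, 7, 2)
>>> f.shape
(2, 7, 7, 3)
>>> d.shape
(2, 7, 7, 2)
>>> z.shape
(7, 2, 37, 37)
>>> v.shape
(7, 37, 37)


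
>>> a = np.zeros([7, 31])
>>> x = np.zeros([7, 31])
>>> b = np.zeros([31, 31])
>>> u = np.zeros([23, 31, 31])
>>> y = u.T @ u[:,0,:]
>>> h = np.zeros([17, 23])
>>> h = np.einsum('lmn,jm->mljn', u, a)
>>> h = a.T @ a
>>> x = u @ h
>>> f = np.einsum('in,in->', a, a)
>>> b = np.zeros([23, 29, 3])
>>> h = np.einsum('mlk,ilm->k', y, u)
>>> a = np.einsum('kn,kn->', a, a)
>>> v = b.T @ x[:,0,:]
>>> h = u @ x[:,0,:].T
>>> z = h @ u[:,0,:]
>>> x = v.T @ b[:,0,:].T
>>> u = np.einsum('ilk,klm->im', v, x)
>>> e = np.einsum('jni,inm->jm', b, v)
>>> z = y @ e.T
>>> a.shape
()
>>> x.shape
(31, 29, 23)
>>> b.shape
(23, 29, 3)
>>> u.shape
(3, 23)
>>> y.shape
(31, 31, 31)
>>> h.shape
(23, 31, 23)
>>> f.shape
()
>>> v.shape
(3, 29, 31)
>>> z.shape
(31, 31, 23)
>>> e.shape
(23, 31)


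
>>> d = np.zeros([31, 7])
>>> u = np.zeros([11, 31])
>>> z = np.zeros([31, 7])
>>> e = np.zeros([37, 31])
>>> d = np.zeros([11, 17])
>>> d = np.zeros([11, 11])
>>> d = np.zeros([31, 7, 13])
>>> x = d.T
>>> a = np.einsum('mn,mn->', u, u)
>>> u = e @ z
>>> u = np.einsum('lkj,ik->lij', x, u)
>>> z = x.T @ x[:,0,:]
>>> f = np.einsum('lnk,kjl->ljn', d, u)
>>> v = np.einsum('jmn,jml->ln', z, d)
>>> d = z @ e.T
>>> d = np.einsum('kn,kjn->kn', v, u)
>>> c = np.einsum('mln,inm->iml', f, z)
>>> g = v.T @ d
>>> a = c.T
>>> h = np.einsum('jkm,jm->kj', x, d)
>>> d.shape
(13, 31)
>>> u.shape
(13, 37, 31)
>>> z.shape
(31, 7, 31)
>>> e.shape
(37, 31)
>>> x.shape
(13, 7, 31)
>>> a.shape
(37, 31, 31)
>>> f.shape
(31, 37, 7)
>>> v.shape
(13, 31)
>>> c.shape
(31, 31, 37)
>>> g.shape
(31, 31)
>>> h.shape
(7, 13)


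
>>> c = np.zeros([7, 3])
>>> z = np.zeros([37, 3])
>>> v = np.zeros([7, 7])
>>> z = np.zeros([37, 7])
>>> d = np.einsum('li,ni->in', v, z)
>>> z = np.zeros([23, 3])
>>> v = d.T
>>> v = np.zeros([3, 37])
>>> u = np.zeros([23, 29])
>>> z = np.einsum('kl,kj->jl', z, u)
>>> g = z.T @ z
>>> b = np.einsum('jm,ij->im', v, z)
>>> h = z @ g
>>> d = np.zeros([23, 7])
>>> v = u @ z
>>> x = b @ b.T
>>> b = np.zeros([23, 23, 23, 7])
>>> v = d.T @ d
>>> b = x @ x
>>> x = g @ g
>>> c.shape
(7, 3)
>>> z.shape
(29, 3)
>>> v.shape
(7, 7)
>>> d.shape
(23, 7)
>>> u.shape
(23, 29)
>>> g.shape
(3, 3)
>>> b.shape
(29, 29)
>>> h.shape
(29, 3)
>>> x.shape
(3, 3)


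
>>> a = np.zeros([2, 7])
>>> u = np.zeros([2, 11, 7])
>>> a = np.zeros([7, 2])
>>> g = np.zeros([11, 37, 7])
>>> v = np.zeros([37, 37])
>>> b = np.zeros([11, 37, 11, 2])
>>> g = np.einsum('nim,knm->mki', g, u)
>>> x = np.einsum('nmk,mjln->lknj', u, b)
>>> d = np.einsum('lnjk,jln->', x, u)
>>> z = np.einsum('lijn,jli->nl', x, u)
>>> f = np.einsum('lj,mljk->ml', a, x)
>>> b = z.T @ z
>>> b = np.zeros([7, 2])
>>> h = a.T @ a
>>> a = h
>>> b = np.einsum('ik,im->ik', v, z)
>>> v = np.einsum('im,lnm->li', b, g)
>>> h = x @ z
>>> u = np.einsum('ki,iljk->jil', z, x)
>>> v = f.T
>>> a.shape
(2, 2)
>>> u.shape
(2, 11, 7)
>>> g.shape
(7, 2, 37)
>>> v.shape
(7, 11)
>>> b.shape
(37, 37)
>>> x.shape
(11, 7, 2, 37)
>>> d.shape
()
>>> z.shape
(37, 11)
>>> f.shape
(11, 7)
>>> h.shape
(11, 7, 2, 11)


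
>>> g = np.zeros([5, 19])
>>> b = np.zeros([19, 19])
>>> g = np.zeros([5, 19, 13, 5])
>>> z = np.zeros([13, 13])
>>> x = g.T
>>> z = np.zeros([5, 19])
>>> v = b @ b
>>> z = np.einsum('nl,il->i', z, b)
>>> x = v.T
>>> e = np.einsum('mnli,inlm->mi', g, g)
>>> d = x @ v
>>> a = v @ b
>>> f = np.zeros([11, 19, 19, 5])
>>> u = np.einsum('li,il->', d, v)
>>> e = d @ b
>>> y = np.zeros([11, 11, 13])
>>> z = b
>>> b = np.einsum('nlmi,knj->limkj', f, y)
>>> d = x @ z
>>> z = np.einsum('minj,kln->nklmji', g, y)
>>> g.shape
(5, 19, 13, 5)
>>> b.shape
(19, 5, 19, 11, 13)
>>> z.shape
(13, 11, 11, 5, 5, 19)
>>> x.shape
(19, 19)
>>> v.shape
(19, 19)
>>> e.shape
(19, 19)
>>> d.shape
(19, 19)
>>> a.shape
(19, 19)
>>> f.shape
(11, 19, 19, 5)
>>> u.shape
()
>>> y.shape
(11, 11, 13)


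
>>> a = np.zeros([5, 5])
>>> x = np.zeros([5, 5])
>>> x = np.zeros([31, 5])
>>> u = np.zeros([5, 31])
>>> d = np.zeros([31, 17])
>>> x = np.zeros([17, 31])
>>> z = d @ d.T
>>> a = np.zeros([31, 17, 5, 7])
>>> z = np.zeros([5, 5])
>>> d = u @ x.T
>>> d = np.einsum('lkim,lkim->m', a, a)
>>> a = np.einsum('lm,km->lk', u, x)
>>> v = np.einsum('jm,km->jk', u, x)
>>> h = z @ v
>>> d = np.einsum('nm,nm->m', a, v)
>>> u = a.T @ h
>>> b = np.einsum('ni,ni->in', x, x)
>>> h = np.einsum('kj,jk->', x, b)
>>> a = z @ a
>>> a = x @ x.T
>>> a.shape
(17, 17)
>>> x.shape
(17, 31)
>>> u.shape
(17, 17)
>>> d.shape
(17,)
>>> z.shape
(5, 5)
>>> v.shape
(5, 17)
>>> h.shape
()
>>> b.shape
(31, 17)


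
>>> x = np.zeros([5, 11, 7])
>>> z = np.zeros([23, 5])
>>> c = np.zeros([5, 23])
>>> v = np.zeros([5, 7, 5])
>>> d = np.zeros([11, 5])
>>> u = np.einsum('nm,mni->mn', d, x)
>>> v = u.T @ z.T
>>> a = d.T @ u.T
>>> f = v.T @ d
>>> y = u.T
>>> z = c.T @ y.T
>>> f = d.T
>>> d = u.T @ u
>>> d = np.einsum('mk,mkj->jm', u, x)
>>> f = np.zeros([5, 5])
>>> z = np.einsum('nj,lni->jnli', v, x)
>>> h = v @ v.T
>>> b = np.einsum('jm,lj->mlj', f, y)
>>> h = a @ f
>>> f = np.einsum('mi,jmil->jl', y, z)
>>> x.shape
(5, 11, 7)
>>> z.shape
(23, 11, 5, 7)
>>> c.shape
(5, 23)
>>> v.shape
(11, 23)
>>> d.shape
(7, 5)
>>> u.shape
(5, 11)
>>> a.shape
(5, 5)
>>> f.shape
(23, 7)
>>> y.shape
(11, 5)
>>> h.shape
(5, 5)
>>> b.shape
(5, 11, 5)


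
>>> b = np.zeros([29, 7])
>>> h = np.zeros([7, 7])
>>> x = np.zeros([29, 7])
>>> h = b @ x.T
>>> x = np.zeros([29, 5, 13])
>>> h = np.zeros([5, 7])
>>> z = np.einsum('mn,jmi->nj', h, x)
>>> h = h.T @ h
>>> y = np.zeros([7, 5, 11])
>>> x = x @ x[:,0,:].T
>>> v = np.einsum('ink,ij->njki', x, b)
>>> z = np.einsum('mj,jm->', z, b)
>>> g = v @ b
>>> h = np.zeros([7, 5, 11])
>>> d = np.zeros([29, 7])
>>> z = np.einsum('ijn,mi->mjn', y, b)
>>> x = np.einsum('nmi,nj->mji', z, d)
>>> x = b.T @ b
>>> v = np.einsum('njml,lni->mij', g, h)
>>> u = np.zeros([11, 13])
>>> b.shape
(29, 7)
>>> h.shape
(7, 5, 11)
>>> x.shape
(7, 7)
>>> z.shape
(29, 5, 11)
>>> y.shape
(7, 5, 11)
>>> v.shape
(29, 11, 7)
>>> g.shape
(5, 7, 29, 7)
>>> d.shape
(29, 7)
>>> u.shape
(11, 13)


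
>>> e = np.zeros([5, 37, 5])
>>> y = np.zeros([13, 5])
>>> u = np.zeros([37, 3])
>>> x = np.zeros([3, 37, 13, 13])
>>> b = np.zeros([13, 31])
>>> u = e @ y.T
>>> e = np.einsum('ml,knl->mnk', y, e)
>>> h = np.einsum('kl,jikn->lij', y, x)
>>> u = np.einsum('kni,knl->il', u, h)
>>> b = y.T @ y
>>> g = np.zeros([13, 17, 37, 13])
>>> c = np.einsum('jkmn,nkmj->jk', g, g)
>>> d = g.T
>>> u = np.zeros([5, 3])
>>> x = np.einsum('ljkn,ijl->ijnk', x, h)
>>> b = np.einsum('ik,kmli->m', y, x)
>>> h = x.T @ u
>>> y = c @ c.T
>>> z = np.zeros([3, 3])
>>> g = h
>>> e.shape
(13, 37, 5)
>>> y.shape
(13, 13)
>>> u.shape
(5, 3)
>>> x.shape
(5, 37, 13, 13)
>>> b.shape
(37,)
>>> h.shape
(13, 13, 37, 3)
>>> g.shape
(13, 13, 37, 3)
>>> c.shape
(13, 17)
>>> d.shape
(13, 37, 17, 13)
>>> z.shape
(3, 3)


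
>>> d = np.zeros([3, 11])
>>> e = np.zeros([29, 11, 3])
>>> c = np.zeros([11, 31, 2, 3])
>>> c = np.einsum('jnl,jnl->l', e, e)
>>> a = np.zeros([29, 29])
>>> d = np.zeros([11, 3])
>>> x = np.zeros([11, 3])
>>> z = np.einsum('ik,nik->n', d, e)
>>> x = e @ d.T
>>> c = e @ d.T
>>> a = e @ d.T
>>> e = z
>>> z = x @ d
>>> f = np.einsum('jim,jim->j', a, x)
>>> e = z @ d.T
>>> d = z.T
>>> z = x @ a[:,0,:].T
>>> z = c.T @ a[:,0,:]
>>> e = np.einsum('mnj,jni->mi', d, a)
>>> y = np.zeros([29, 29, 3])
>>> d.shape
(3, 11, 29)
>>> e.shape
(3, 11)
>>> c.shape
(29, 11, 11)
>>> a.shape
(29, 11, 11)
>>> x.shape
(29, 11, 11)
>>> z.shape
(11, 11, 11)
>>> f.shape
(29,)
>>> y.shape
(29, 29, 3)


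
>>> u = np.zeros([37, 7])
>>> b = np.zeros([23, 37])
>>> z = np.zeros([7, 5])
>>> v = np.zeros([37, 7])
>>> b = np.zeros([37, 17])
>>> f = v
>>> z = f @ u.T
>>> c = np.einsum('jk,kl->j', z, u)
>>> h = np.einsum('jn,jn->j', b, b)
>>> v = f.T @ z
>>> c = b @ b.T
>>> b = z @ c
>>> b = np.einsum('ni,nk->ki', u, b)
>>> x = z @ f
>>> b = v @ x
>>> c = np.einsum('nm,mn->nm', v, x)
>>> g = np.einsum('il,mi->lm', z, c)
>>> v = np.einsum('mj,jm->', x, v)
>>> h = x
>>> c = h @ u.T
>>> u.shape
(37, 7)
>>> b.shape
(7, 7)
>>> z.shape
(37, 37)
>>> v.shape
()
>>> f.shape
(37, 7)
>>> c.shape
(37, 37)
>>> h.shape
(37, 7)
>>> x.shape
(37, 7)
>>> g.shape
(37, 7)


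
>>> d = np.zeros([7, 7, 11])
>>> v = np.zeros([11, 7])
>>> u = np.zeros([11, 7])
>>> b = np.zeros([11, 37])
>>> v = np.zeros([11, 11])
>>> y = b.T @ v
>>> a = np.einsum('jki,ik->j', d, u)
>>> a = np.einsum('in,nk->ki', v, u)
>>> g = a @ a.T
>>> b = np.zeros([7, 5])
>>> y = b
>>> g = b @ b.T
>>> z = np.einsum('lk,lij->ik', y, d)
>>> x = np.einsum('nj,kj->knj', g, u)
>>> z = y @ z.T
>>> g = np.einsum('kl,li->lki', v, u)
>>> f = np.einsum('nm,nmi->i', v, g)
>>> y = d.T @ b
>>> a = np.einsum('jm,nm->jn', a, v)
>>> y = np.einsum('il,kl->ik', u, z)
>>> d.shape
(7, 7, 11)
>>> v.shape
(11, 11)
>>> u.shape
(11, 7)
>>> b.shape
(7, 5)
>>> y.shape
(11, 7)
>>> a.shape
(7, 11)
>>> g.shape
(11, 11, 7)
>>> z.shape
(7, 7)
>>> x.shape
(11, 7, 7)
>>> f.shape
(7,)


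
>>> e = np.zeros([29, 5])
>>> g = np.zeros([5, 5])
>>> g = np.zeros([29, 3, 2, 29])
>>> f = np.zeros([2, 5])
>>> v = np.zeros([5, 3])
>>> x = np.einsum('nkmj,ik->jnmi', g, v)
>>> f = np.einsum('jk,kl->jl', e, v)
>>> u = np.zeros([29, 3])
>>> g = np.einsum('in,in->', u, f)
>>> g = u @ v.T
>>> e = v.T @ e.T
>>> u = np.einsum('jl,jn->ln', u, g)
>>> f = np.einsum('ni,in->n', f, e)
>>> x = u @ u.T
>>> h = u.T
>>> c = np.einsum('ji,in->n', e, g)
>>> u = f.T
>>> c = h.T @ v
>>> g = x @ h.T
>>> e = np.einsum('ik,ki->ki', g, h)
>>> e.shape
(5, 3)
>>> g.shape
(3, 5)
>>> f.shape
(29,)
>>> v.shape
(5, 3)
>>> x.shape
(3, 3)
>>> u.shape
(29,)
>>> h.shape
(5, 3)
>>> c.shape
(3, 3)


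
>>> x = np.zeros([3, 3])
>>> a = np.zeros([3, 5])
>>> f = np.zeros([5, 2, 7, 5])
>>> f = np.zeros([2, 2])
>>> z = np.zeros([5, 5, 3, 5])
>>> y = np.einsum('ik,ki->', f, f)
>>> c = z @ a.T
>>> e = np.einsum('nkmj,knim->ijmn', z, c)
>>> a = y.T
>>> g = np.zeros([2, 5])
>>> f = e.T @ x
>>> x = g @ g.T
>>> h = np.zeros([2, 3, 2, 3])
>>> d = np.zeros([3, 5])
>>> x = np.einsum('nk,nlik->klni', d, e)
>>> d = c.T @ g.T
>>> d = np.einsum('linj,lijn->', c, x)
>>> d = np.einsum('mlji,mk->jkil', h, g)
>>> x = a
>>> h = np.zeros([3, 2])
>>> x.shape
()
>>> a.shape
()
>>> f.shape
(5, 3, 5, 3)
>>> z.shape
(5, 5, 3, 5)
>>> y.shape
()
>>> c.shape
(5, 5, 3, 3)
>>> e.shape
(3, 5, 3, 5)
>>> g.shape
(2, 5)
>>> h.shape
(3, 2)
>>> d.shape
(2, 5, 3, 3)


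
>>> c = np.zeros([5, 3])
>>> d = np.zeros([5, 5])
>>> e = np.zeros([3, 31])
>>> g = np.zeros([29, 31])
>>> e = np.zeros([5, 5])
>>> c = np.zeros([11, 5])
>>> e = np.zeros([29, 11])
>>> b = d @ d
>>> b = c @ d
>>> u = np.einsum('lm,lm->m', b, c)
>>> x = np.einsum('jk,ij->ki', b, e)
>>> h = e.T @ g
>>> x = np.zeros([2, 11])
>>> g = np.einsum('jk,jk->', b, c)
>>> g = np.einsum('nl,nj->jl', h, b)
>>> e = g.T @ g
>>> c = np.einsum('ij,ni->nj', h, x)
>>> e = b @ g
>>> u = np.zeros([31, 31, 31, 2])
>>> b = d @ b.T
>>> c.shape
(2, 31)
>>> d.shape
(5, 5)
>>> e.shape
(11, 31)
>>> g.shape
(5, 31)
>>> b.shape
(5, 11)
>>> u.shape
(31, 31, 31, 2)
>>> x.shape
(2, 11)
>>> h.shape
(11, 31)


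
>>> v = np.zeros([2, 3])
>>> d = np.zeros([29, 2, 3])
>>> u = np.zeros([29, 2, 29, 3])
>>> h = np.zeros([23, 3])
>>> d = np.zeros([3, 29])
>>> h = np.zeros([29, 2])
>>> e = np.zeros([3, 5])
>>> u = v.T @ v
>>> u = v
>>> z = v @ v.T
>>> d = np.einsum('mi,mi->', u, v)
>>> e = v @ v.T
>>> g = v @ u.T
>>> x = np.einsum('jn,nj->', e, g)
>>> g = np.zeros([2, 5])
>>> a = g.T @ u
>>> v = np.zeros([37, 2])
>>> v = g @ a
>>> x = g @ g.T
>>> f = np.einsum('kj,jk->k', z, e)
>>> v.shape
(2, 3)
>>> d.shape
()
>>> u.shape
(2, 3)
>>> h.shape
(29, 2)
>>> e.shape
(2, 2)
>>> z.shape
(2, 2)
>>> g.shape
(2, 5)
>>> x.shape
(2, 2)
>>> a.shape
(5, 3)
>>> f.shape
(2,)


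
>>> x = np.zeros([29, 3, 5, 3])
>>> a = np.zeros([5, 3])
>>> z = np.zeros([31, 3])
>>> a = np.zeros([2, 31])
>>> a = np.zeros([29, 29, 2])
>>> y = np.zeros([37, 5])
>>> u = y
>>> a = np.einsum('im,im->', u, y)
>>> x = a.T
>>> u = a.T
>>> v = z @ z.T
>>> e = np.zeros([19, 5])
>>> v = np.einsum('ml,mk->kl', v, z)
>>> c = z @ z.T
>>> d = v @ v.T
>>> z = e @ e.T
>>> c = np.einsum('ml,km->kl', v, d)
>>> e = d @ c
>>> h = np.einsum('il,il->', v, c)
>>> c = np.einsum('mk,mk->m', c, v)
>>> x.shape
()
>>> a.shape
()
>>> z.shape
(19, 19)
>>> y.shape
(37, 5)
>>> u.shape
()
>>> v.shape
(3, 31)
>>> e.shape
(3, 31)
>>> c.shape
(3,)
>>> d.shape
(3, 3)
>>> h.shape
()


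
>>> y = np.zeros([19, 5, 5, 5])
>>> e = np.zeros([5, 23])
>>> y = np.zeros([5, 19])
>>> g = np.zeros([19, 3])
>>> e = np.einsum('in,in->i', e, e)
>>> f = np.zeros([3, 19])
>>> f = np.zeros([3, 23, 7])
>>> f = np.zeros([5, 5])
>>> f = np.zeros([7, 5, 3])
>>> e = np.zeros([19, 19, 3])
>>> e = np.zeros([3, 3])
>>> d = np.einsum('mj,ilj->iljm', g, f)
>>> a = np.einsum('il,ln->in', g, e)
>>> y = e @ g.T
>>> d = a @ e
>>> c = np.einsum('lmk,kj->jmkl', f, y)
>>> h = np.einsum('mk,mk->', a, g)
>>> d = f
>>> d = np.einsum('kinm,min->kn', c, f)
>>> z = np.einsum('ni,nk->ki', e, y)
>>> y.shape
(3, 19)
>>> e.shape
(3, 3)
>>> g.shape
(19, 3)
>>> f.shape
(7, 5, 3)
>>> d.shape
(19, 3)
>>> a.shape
(19, 3)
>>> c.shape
(19, 5, 3, 7)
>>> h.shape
()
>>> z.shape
(19, 3)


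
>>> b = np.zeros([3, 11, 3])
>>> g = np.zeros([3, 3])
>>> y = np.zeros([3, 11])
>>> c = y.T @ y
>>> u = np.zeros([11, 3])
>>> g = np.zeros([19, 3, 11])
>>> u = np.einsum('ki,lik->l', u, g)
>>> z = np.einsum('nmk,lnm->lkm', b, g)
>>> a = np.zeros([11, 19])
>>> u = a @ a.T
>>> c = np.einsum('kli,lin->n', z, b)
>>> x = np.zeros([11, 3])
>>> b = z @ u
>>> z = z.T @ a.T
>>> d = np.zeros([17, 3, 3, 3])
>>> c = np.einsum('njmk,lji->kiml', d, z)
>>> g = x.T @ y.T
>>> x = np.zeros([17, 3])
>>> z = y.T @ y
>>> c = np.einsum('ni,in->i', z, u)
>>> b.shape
(19, 3, 11)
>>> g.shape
(3, 3)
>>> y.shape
(3, 11)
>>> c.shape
(11,)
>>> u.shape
(11, 11)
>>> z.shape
(11, 11)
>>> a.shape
(11, 19)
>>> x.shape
(17, 3)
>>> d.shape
(17, 3, 3, 3)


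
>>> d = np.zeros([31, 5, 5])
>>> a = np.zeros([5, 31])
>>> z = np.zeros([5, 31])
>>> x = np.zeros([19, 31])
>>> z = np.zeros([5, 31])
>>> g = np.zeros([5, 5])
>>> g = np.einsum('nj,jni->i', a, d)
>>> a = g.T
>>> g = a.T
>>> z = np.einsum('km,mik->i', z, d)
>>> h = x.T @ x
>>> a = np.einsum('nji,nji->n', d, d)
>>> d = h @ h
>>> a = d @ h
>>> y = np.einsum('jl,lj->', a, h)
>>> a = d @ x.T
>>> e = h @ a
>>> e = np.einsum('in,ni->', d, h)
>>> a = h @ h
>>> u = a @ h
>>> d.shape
(31, 31)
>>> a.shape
(31, 31)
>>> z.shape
(5,)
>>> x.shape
(19, 31)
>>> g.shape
(5,)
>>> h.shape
(31, 31)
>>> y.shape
()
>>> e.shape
()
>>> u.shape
(31, 31)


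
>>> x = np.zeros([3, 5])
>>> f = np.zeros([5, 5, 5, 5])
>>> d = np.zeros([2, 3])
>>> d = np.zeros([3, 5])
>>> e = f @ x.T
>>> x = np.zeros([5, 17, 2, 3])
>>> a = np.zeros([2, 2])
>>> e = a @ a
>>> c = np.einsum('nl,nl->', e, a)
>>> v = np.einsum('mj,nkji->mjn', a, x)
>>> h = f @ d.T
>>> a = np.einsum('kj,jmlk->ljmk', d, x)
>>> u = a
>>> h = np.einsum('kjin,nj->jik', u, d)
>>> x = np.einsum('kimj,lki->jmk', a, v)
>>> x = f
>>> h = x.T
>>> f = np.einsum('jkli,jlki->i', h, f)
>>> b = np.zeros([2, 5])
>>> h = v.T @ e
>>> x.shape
(5, 5, 5, 5)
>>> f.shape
(5,)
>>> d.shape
(3, 5)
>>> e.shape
(2, 2)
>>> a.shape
(2, 5, 17, 3)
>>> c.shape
()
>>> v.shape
(2, 2, 5)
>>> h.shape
(5, 2, 2)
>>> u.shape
(2, 5, 17, 3)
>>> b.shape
(2, 5)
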